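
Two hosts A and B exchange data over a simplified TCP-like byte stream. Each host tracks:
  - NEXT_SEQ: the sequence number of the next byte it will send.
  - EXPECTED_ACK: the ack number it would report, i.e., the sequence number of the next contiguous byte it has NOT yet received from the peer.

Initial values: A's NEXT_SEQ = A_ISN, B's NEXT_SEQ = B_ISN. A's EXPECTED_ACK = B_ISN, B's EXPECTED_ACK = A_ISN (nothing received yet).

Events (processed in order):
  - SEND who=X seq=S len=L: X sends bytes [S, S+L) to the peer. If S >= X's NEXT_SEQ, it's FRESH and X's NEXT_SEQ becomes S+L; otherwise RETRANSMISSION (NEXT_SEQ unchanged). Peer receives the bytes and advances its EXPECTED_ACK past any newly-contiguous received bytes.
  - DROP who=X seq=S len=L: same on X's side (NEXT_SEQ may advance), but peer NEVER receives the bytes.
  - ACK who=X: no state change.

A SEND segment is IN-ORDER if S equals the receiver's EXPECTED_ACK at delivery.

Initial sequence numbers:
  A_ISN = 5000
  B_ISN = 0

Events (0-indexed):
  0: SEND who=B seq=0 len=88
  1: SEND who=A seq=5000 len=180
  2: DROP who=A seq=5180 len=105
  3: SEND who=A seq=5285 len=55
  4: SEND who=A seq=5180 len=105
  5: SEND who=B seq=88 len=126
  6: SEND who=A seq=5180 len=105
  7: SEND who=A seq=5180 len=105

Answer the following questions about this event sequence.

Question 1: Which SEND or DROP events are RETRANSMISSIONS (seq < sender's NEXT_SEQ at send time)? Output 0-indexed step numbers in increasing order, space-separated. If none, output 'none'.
Answer: 4 6 7

Derivation:
Step 0: SEND seq=0 -> fresh
Step 1: SEND seq=5000 -> fresh
Step 2: DROP seq=5180 -> fresh
Step 3: SEND seq=5285 -> fresh
Step 4: SEND seq=5180 -> retransmit
Step 5: SEND seq=88 -> fresh
Step 6: SEND seq=5180 -> retransmit
Step 7: SEND seq=5180 -> retransmit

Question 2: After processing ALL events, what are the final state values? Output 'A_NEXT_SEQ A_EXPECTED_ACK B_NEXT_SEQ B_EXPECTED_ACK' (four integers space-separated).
Answer: 5340 214 214 5340

Derivation:
After event 0: A_seq=5000 A_ack=88 B_seq=88 B_ack=5000
After event 1: A_seq=5180 A_ack=88 B_seq=88 B_ack=5180
After event 2: A_seq=5285 A_ack=88 B_seq=88 B_ack=5180
After event 3: A_seq=5340 A_ack=88 B_seq=88 B_ack=5180
After event 4: A_seq=5340 A_ack=88 B_seq=88 B_ack=5340
After event 5: A_seq=5340 A_ack=214 B_seq=214 B_ack=5340
After event 6: A_seq=5340 A_ack=214 B_seq=214 B_ack=5340
After event 7: A_seq=5340 A_ack=214 B_seq=214 B_ack=5340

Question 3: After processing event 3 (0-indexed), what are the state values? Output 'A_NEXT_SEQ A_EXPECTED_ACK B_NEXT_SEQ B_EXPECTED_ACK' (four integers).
After event 0: A_seq=5000 A_ack=88 B_seq=88 B_ack=5000
After event 1: A_seq=5180 A_ack=88 B_seq=88 B_ack=5180
After event 2: A_seq=5285 A_ack=88 B_seq=88 B_ack=5180
After event 3: A_seq=5340 A_ack=88 B_seq=88 B_ack=5180

5340 88 88 5180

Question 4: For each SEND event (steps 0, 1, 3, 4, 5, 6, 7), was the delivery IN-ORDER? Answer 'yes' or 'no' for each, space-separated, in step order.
Step 0: SEND seq=0 -> in-order
Step 1: SEND seq=5000 -> in-order
Step 3: SEND seq=5285 -> out-of-order
Step 4: SEND seq=5180 -> in-order
Step 5: SEND seq=88 -> in-order
Step 6: SEND seq=5180 -> out-of-order
Step 7: SEND seq=5180 -> out-of-order

Answer: yes yes no yes yes no no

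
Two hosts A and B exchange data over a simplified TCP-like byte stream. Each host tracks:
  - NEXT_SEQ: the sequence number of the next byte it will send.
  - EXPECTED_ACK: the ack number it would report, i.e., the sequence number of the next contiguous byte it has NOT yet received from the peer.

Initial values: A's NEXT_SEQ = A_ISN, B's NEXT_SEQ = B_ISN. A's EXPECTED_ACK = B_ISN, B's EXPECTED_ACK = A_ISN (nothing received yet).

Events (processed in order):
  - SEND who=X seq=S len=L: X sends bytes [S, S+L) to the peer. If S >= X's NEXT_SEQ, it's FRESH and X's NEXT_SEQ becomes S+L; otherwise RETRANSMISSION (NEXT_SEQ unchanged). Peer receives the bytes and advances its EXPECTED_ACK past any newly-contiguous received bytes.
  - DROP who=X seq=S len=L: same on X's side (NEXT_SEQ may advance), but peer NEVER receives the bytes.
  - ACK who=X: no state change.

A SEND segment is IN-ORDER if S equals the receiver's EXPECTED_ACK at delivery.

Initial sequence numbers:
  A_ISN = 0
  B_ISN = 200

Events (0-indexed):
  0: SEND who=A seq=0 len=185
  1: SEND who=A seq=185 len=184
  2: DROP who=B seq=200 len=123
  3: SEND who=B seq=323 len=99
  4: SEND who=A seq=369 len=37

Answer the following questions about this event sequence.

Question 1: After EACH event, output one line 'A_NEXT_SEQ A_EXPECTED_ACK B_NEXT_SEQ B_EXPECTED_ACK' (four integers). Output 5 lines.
185 200 200 185
369 200 200 369
369 200 323 369
369 200 422 369
406 200 422 406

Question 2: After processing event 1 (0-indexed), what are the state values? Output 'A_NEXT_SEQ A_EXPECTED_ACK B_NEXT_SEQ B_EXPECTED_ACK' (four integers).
After event 0: A_seq=185 A_ack=200 B_seq=200 B_ack=185
After event 1: A_seq=369 A_ack=200 B_seq=200 B_ack=369

369 200 200 369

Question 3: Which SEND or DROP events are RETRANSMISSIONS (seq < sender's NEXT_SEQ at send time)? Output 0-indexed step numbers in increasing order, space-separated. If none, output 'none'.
Step 0: SEND seq=0 -> fresh
Step 1: SEND seq=185 -> fresh
Step 2: DROP seq=200 -> fresh
Step 3: SEND seq=323 -> fresh
Step 4: SEND seq=369 -> fresh

Answer: none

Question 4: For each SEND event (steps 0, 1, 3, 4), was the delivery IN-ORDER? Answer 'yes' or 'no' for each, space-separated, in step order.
Answer: yes yes no yes

Derivation:
Step 0: SEND seq=0 -> in-order
Step 1: SEND seq=185 -> in-order
Step 3: SEND seq=323 -> out-of-order
Step 4: SEND seq=369 -> in-order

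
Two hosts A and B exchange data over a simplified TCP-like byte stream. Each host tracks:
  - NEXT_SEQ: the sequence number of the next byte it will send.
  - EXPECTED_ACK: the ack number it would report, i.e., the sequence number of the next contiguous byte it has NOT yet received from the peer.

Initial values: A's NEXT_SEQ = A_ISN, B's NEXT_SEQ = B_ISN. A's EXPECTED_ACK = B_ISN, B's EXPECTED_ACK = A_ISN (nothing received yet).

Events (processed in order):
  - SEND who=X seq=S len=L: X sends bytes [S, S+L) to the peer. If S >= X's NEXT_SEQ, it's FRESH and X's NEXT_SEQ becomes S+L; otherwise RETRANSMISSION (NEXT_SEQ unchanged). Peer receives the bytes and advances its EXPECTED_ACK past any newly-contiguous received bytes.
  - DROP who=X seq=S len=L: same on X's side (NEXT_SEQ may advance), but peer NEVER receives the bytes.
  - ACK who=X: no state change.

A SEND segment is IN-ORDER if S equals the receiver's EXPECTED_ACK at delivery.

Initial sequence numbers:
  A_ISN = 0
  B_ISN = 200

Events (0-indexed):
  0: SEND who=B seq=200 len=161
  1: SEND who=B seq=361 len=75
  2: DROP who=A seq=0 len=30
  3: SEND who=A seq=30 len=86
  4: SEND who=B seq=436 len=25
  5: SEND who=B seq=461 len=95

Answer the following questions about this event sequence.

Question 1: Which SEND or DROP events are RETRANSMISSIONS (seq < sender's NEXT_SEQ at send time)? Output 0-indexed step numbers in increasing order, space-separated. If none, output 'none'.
Step 0: SEND seq=200 -> fresh
Step 1: SEND seq=361 -> fresh
Step 2: DROP seq=0 -> fresh
Step 3: SEND seq=30 -> fresh
Step 4: SEND seq=436 -> fresh
Step 5: SEND seq=461 -> fresh

Answer: none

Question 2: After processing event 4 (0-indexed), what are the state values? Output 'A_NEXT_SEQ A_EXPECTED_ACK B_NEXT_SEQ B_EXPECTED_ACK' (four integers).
After event 0: A_seq=0 A_ack=361 B_seq=361 B_ack=0
After event 1: A_seq=0 A_ack=436 B_seq=436 B_ack=0
After event 2: A_seq=30 A_ack=436 B_seq=436 B_ack=0
After event 3: A_seq=116 A_ack=436 B_seq=436 B_ack=0
After event 4: A_seq=116 A_ack=461 B_seq=461 B_ack=0

116 461 461 0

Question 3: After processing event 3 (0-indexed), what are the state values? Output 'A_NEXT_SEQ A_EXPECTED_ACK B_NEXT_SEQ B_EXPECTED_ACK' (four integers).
After event 0: A_seq=0 A_ack=361 B_seq=361 B_ack=0
After event 1: A_seq=0 A_ack=436 B_seq=436 B_ack=0
After event 2: A_seq=30 A_ack=436 B_seq=436 B_ack=0
After event 3: A_seq=116 A_ack=436 B_seq=436 B_ack=0

116 436 436 0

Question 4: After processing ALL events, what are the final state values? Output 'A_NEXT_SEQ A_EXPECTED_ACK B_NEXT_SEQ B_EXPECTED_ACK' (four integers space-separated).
After event 0: A_seq=0 A_ack=361 B_seq=361 B_ack=0
After event 1: A_seq=0 A_ack=436 B_seq=436 B_ack=0
After event 2: A_seq=30 A_ack=436 B_seq=436 B_ack=0
After event 3: A_seq=116 A_ack=436 B_seq=436 B_ack=0
After event 4: A_seq=116 A_ack=461 B_seq=461 B_ack=0
After event 5: A_seq=116 A_ack=556 B_seq=556 B_ack=0

Answer: 116 556 556 0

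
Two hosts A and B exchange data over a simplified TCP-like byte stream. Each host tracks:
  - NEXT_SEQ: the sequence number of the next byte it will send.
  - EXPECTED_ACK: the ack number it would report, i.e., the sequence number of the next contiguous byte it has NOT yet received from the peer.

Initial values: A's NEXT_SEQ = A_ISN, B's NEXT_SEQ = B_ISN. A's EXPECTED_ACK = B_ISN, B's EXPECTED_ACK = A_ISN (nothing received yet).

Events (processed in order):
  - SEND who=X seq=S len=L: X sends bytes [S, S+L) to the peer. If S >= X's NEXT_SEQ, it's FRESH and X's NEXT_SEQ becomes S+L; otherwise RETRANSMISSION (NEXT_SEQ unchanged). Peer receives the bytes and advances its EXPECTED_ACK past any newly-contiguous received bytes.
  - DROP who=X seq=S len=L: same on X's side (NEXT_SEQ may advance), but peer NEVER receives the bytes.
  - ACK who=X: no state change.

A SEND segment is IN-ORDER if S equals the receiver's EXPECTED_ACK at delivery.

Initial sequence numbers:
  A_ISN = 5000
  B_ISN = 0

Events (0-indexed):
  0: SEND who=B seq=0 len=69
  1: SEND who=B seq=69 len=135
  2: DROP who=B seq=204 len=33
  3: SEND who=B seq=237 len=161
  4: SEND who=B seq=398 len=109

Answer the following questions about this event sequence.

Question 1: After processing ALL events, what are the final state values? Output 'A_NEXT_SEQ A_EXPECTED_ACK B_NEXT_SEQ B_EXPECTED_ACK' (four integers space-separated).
After event 0: A_seq=5000 A_ack=69 B_seq=69 B_ack=5000
After event 1: A_seq=5000 A_ack=204 B_seq=204 B_ack=5000
After event 2: A_seq=5000 A_ack=204 B_seq=237 B_ack=5000
After event 3: A_seq=5000 A_ack=204 B_seq=398 B_ack=5000
After event 4: A_seq=5000 A_ack=204 B_seq=507 B_ack=5000

Answer: 5000 204 507 5000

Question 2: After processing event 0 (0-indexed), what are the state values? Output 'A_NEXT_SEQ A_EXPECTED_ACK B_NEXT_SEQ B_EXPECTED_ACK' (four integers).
After event 0: A_seq=5000 A_ack=69 B_seq=69 B_ack=5000

5000 69 69 5000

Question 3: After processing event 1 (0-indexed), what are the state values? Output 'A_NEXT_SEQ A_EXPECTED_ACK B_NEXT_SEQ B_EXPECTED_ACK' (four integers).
After event 0: A_seq=5000 A_ack=69 B_seq=69 B_ack=5000
After event 1: A_seq=5000 A_ack=204 B_seq=204 B_ack=5000

5000 204 204 5000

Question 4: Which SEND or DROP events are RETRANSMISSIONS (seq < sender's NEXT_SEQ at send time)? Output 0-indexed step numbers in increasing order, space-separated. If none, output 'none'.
Answer: none

Derivation:
Step 0: SEND seq=0 -> fresh
Step 1: SEND seq=69 -> fresh
Step 2: DROP seq=204 -> fresh
Step 3: SEND seq=237 -> fresh
Step 4: SEND seq=398 -> fresh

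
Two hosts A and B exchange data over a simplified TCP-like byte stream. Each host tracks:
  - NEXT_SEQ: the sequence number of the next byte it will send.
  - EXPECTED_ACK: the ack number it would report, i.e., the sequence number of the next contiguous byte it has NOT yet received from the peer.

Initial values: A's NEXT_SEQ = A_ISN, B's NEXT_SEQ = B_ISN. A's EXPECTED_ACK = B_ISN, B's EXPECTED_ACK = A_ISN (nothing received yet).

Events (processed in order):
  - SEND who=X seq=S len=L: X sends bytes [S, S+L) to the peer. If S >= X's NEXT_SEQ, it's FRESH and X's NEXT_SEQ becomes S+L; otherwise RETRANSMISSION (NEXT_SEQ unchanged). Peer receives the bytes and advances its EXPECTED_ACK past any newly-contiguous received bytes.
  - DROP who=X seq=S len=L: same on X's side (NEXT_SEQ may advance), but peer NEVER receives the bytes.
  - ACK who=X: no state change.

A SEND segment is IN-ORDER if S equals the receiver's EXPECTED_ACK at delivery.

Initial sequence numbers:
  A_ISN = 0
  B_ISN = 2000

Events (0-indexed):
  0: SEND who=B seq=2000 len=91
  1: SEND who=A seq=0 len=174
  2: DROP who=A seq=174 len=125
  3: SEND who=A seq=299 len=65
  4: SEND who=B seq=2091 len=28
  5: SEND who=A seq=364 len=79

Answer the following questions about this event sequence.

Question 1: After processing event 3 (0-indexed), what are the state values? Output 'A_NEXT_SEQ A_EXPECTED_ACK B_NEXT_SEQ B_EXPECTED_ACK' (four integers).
After event 0: A_seq=0 A_ack=2091 B_seq=2091 B_ack=0
After event 1: A_seq=174 A_ack=2091 B_seq=2091 B_ack=174
After event 2: A_seq=299 A_ack=2091 B_seq=2091 B_ack=174
After event 3: A_seq=364 A_ack=2091 B_seq=2091 B_ack=174

364 2091 2091 174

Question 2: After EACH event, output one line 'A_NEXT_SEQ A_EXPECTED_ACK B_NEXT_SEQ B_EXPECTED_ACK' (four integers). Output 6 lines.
0 2091 2091 0
174 2091 2091 174
299 2091 2091 174
364 2091 2091 174
364 2119 2119 174
443 2119 2119 174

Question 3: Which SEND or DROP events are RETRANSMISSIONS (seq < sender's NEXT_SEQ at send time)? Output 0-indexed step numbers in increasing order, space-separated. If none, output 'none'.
Step 0: SEND seq=2000 -> fresh
Step 1: SEND seq=0 -> fresh
Step 2: DROP seq=174 -> fresh
Step 3: SEND seq=299 -> fresh
Step 4: SEND seq=2091 -> fresh
Step 5: SEND seq=364 -> fresh

Answer: none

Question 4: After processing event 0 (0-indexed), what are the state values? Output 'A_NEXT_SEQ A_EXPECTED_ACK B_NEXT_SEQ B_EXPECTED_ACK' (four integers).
After event 0: A_seq=0 A_ack=2091 B_seq=2091 B_ack=0

0 2091 2091 0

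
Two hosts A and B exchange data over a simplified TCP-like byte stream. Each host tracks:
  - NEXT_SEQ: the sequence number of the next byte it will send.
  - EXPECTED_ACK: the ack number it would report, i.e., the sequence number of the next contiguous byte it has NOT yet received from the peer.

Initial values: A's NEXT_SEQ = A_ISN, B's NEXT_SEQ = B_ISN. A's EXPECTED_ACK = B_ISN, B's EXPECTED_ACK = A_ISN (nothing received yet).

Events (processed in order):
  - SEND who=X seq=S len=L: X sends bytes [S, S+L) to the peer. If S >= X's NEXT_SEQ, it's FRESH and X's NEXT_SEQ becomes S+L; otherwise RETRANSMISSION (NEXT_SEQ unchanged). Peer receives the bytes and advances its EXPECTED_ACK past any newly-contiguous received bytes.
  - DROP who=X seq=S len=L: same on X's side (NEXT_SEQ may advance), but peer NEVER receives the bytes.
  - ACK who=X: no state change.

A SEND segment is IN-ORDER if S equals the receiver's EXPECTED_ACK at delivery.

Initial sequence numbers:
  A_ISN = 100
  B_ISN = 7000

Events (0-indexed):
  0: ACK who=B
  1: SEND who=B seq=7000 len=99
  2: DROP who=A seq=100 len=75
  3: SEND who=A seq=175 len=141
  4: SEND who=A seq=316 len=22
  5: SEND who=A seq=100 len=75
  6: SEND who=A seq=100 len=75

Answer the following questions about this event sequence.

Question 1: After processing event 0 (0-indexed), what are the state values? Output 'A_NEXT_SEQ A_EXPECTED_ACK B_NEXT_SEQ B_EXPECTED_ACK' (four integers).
After event 0: A_seq=100 A_ack=7000 B_seq=7000 B_ack=100

100 7000 7000 100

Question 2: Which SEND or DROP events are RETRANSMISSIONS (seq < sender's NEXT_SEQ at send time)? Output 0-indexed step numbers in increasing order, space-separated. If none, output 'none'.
Answer: 5 6

Derivation:
Step 1: SEND seq=7000 -> fresh
Step 2: DROP seq=100 -> fresh
Step 3: SEND seq=175 -> fresh
Step 4: SEND seq=316 -> fresh
Step 5: SEND seq=100 -> retransmit
Step 6: SEND seq=100 -> retransmit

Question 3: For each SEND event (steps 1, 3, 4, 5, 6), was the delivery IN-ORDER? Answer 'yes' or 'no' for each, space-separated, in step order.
Answer: yes no no yes no

Derivation:
Step 1: SEND seq=7000 -> in-order
Step 3: SEND seq=175 -> out-of-order
Step 4: SEND seq=316 -> out-of-order
Step 5: SEND seq=100 -> in-order
Step 6: SEND seq=100 -> out-of-order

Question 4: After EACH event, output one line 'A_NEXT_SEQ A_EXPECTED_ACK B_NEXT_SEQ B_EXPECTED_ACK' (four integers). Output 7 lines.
100 7000 7000 100
100 7099 7099 100
175 7099 7099 100
316 7099 7099 100
338 7099 7099 100
338 7099 7099 338
338 7099 7099 338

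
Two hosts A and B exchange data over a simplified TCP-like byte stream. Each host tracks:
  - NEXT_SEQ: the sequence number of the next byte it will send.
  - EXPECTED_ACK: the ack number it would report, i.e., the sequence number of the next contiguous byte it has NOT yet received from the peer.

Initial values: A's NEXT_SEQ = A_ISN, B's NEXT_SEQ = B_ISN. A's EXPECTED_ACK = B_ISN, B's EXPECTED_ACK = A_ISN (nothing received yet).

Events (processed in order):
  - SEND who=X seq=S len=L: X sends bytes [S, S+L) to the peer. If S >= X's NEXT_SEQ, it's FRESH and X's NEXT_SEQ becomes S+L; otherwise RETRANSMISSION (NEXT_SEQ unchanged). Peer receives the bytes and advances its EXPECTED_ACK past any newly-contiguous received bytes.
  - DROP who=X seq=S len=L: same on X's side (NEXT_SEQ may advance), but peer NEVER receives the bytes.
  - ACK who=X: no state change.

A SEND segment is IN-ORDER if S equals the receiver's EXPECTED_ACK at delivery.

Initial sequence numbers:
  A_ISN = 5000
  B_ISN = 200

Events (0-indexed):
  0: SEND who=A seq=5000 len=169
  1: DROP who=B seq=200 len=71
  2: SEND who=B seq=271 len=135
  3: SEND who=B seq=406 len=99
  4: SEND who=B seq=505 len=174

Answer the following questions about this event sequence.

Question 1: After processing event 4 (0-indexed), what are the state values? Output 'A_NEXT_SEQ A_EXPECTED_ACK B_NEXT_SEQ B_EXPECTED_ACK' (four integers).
After event 0: A_seq=5169 A_ack=200 B_seq=200 B_ack=5169
After event 1: A_seq=5169 A_ack=200 B_seq=271 B_ack=5169
After event 2: A_seq=5169 A_ack=200 B_seq=406 B_ack=5169
After event 3: A_seq=5169 A_ack=200 B_seq=505 B_ack=5169
After event 4: A_seq=5169 A_ack=200 B_seq=679 B_ack=5169

5169 200 679 5169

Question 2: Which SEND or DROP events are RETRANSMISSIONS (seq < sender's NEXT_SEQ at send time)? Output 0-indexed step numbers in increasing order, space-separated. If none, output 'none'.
Answer: none

Derivation:
Step 0: SEND seq=5000 -> fresh
Step 1: DROP seq=200 -> fresh
Step 2: SEND seq=271 -> fresh
Step 3: SEND seq=406 -> fresh
Step 4: SEND seq=505 -> fresh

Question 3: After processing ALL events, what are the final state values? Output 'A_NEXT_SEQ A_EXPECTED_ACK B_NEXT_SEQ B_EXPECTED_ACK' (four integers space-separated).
Answer: 5169 200 679 5169

Derivation:
After event 0: A_seq=5169 A_ack=200 B_seq=200 B_ack=5169
After event 1: A_seq=5169 A_ack=200 B_seq=271 B_ack=5169
After event 2: A_seq=5169 A_ack=200 B_seq=406 B_ack=5169
After event 3: A_seq=5169 A_ack=200 B_seq=505 B_ack=5169
After event 4: A_seq=5169 A_ack=200 B_seq=679 B_ack=5169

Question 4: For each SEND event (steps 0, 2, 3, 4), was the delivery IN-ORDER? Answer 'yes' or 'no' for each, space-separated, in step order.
Step 0: SEND seq=5000 -> in-order
Step 2: SEND seq=271 -> out-of-order
Step 3: SEND seq=406 -> out-of-order
Step 4: SEND seq=505 -> out-of-order

Answer: yes no no no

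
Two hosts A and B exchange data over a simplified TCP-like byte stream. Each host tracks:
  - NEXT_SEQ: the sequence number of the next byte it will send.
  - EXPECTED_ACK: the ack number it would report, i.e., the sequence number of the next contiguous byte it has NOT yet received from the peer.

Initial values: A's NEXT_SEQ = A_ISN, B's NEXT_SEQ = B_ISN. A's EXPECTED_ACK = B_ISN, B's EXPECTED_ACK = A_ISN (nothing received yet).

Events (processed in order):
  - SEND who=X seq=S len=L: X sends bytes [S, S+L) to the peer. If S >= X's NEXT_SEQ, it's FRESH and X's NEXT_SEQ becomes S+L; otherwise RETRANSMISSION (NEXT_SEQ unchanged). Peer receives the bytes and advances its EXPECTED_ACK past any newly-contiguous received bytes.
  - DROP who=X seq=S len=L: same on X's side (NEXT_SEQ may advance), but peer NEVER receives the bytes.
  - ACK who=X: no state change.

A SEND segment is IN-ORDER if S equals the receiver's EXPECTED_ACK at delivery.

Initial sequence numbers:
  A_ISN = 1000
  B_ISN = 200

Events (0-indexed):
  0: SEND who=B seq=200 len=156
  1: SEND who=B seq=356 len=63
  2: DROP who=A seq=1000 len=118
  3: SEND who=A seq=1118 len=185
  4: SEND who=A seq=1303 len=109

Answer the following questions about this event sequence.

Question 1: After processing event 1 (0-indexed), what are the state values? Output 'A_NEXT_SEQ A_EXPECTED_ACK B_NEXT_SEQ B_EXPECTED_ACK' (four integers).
After event 0: A_seq=1000 A_ack=356 B_seq=356 B_ack=1000
After event 1: A_seq=1000 A_ack=419 B_seq=419 B_ack=1000

1000 419 419 1000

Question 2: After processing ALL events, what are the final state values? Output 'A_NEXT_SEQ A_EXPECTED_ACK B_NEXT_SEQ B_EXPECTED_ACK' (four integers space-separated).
After event 0: A_seq=1000 A_ack=356 B_seq=356 B_ack=1000
After event 1: A_seq=1000 A_ack=419 B_seq=419 B_ack=1000
After event 2: A_seq=1118 A_ack=419 B_seq=419 B_ack=1000
After event 3: A_seq=1303 A_ack=419 B_seq=419 B_ack=1000
After event 4: A_seq=1412 A_ack=419 B_seq=419 B_ack=1000

Answer: 1412 419 419 1000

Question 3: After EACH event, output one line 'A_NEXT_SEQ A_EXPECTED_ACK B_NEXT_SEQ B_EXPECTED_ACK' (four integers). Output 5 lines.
1000 356 356 1000
1000 419 419 1000
1118 419 419 1000
1303 419 419 1000
1412 419 419 1000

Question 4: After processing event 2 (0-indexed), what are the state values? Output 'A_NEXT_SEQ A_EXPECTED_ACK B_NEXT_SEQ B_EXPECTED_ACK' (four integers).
After event 0: A_seq=1000 A_ack=356 B_seq=356 B_ack=1000
After event 1: A_seq=1000 A_ack=419 B_seq=419 B_ack=1000
After event 2: A_seq=1118 A_ack=419 B_seq=419 B_ack=1000

1118 419 419 1000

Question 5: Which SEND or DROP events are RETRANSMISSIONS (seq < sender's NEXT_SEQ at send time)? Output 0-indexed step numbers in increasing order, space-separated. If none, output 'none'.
Answer: none

Derivation:
Step 0: SEND seq=200 -> fresh
Step 1: SEND seq=356 -> fresh
Step 2: DROP seq=1000 -> fresh
Step 3: SEND seq=1118 -> fresh
Step 4: SEND seq=1303 -> fresh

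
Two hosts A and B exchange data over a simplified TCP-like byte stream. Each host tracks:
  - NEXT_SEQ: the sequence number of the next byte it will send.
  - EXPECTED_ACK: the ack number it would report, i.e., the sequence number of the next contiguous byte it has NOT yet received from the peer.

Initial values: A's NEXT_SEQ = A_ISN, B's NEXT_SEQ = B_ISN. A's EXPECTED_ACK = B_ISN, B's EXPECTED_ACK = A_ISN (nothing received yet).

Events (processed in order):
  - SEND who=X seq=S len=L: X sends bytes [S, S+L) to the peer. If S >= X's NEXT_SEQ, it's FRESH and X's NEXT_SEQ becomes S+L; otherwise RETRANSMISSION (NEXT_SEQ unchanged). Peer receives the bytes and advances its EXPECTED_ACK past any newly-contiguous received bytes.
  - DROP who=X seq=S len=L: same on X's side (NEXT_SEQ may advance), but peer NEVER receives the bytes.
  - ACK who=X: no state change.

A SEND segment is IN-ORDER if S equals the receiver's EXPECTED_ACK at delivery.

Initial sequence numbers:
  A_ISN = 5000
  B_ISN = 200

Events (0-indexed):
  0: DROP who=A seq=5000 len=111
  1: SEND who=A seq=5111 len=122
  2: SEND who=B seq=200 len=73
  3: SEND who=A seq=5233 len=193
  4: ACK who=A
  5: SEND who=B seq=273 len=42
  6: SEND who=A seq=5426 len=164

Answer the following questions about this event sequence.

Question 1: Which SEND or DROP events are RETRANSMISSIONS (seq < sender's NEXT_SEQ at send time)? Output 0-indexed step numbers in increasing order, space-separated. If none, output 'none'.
Step 0: DROP seq=5000 -> fresh
Step 1: SEND seq=5111 -> fresh
Step 2: SEND seq=200 -> fresh
Step 3: SEND seq=5233 -> fresh
Step 5: SEND seq=273 -> fresh
Step 6: SEND seq=5426 -> fresh

Answer: none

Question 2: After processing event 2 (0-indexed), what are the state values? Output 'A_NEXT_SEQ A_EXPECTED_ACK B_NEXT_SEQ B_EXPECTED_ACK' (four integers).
After event 0: A_seq=5111 A_ack=200 B_seq=200 B_ack=5000
After event 1: A_seq=5233 A_ack=200 B_seq=200 B_ack=5000
After event 2: A_seq=5233 A_ack=273 B_seq=273 B_ack=5000

5233 273 273 5000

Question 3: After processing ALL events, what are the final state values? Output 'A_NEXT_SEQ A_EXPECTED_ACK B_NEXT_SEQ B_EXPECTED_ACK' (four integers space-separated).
After event 0: A_seq=5111 A_ack=200 B_seq=200 B_ack=5000
After event 1: A_seq=5233 A_ack=200 B_seq=200 B_ack=5000
After event 2: A_seq=5233 A_ack=273 B_seq=273 B_ack=5000
After event 3: A_seq=5426 A_ack=273 B_seq=273 B_ack=5000
After event 4: A_seq=5426 A_ack=273 B_seq=273 B_ack=5000
After event 5: A_seq=5426 A_ack=315 B_seq=315 B_ack=5000
After event 6: A_seq=5590 A_ack=315 B_seq=315 B_ack=5000

Answer: 5590 315 315 5000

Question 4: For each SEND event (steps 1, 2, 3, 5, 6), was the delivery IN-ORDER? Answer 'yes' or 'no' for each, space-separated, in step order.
Step 1: SEND seq=5111 -> out-of-order
Step 2: SEND seq=200 -> in-order
Step 3: SEND seq=5233 -> out-of-order
Step 5: SEND seq=273 -> in-order
Step 6: SEND seq=5426 -> out-of-order

Answer: no yes no yes no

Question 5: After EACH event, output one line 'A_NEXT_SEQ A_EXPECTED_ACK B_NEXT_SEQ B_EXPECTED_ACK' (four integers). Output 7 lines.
5111 200 200 5000
5233 200 200 5000
5233 273 273 5000
5426 273 273 5000
5426 273 273 5000
5426 315 315 5000
5590 315 315 5000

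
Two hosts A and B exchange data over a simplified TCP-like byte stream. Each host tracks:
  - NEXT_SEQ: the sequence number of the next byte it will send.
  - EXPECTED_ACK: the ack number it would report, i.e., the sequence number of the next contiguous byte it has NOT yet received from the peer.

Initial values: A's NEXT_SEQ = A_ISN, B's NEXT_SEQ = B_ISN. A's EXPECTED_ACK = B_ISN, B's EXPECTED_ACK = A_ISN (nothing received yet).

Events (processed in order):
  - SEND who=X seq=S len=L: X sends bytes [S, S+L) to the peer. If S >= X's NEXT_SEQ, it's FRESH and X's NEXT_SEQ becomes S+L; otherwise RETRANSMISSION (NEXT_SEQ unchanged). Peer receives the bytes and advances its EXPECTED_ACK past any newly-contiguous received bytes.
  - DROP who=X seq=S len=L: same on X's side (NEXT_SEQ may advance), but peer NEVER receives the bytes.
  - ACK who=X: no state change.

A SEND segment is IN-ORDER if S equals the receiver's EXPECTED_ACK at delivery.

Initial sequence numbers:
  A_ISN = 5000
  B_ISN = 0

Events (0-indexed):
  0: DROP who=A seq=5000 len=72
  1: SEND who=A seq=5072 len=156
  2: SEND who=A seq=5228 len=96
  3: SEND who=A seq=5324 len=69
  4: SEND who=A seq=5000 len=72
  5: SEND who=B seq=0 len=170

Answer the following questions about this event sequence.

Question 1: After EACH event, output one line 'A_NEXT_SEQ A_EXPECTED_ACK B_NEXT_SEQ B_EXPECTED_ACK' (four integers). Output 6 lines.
5072 0 0 5000
5228 0 0 5000
5324 0 0 5000
5393 0 0 5000
5393 0 0 5393
5393 170 170 5393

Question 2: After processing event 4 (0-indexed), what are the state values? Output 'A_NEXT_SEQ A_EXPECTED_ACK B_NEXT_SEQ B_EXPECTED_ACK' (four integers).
After event 0: A_seq=5072 A_ack=0 B_seq=0 B_ack=5000
After event 1: A_seq=5228 A_ack=0 B_seq=0 B_ack=5000
After event 2: A_seq=5324 A_ack=0 B_seq=0 B_ack=5000
After event 3: A_seq=5393 A_ack=0 B_seq=0 B_ack=5000
After event 4: A_seq=5393 A_ack=0 B_seq=0 B_ack=5393

5393 0 0 5393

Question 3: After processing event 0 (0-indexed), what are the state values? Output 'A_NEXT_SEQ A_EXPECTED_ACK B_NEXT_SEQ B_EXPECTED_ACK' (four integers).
After event 0: A_seq=5072 A_ack=0 B_seq=0 B_ack=5000

5072 0 0 5000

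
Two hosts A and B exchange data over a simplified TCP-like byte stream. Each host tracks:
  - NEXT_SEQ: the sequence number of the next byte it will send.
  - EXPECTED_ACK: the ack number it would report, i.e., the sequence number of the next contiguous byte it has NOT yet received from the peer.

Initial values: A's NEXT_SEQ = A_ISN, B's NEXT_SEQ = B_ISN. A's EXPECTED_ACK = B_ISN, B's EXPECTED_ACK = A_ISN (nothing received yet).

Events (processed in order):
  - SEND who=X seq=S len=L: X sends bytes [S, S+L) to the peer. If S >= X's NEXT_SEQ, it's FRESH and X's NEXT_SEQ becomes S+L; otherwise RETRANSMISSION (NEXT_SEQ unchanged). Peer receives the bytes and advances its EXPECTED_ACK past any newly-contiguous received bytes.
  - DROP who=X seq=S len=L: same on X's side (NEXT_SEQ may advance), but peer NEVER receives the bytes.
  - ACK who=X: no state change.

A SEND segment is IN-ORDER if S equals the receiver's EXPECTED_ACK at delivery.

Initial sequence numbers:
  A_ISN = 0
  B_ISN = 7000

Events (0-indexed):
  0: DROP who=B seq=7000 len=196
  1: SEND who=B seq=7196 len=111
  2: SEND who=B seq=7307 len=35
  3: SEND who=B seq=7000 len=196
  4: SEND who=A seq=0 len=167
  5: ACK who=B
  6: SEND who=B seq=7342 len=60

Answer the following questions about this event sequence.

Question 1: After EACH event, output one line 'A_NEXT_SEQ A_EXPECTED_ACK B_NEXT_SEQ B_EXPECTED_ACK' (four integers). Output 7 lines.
0 7000 7196 0
0 7000 7307 0
0 7000 7342 0
0 7342 7342 0
167 7342 7342 167
167 7342 7342 167
167 7402 7402 167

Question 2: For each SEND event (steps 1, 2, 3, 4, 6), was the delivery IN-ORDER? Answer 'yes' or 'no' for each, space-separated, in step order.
Step 1: SEND seq=7196 -> out-of-order
Step 2: SEND seq=7307 -> out-of-order
Step 3: SEND seq=7000 -> in-order
Step 4: SEND seq=0 -> in-order
Step 6: SEND seq=7342 -> in-order

Answer: no no yes yes yes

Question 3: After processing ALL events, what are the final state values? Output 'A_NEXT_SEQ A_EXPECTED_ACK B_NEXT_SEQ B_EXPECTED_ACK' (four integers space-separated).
Answer: 167 7402 7402 167

Derivation:
After event 0: A_seq=0 A_ack=7000 B_seq=7196 B_ack=0
After event 1: A_seq=0 A_ack=7000 B_seq=7307 B_ack=0
After event 2: A_seq=0 A_ack=7000 B_seq=7342 B_ack=0
After event 3: A_seq=0 A_ack=7342 B_seq=7342 B_ack=0
After event 4: A_seq=167 A_ack=7342 B_seq=7342 B_ack=167
After event 5: A_seq=167 A_ack=7342 B_seq=7342 B_ack=167
After event 6: A_seq=167 A_ack=7402 B_seq=7402 B_ack=167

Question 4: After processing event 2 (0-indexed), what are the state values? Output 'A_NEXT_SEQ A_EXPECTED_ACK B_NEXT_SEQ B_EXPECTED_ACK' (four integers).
After event 0: A_seq=0 A_ack=7000 B_seq=7196 B_ack=0
After event 1: A_seq=0 A_ack=7000 B_seq=7307 B_ack=0
After event 2: A_seq=0 A_ack=7000 B_seq=7342 B_ack=0

0 7000 7342 0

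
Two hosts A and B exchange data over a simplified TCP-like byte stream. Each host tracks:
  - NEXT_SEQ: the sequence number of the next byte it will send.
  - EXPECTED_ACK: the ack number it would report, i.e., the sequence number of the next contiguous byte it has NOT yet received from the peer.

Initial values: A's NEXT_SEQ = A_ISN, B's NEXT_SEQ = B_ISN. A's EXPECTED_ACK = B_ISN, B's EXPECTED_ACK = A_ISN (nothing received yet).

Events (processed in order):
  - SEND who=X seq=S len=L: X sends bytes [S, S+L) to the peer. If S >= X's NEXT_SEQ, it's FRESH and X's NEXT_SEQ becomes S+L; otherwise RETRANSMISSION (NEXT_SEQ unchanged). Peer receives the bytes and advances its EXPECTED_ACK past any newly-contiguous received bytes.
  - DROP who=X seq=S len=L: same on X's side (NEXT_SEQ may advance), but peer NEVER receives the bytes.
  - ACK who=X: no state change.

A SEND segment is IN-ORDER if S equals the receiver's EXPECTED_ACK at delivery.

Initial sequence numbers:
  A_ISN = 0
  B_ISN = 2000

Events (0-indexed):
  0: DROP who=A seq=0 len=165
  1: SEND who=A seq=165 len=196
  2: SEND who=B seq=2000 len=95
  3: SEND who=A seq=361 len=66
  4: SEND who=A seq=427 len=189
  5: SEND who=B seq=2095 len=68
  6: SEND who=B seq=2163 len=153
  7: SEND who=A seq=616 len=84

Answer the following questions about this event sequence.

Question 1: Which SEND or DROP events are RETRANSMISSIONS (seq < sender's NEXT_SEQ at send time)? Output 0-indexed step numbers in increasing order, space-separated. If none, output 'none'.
Step 0: DROP seq=0 -> fresh
Step 1: SEND seq=165 -> fresh
Step 2: SEND seq=2000 -> fresh
Step 3: SEND seq=361 -> fresh
Step 4: SEND seq=427 -> fresh
Step 5: SEND seq=2095 -> fresh
Step 6: SEND seq=2163 -> fresh
Step 7: SEND seq=616 -> fresh

Answer: none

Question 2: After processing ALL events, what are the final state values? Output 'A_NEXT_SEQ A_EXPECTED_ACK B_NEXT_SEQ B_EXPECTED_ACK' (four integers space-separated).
Answer: 700 2316 2316 0

Derivation:
After event 0: A_seq=165 A_ack=2000 B_seq=2000 B_ack=0
After event 1: A_seq=361 A_ack=2000 B_seq=2000 B_ack=0
After event 2: A_seq=361 A_ack=2095 B_seq=2095 B_ack=0
After event 3: A_seq=427 A_ack=2095 B_seq=2095 B_ack=0
After event 4: A_seq=616 A_ack=2095 B_seq=2095 B_ack=0
After event 5: A_seq=616 A_ack=2163 B_seq=2163 B_ack=0
After event 6: A_seq=616 A_ack=2316 B_seq=2316 B_ack=0
After event 7: A_seq=700 A_ack=2316 B_seq=2316 B_ack=0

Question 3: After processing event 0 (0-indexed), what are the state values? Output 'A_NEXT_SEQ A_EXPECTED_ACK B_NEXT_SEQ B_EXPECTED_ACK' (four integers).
After event 0: A_seq=165 A_ack=2000 B_seq=2000 B_ack=0

165 2000 2000 0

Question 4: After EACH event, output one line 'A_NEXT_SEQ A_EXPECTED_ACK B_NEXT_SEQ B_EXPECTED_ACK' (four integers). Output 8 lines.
165 2000 2000 0
361 2000 2000 0
361 2095 2095 0
427 2095 2095 0
616 2095 2095 0
616 2163 2163 0
616 2316 2316 0
700 2316 2316 0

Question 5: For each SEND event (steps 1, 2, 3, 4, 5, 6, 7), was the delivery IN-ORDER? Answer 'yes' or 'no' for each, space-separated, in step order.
Answer: no yes no no yes yes no

Derivation:
Step 1: SEND seq=165 -> out-of-order
Step 2: SEND seq=2000 -> in-order
Step 3: SEND seq=361 -> out-of-order
Step 4: SEND seq=427 -> out-of-order
Step 5: SEND seq=2095 -> in-order
Step 6: SEND seq=2163 -> in-order
Step 7: SEND seq=616 -> out-of-order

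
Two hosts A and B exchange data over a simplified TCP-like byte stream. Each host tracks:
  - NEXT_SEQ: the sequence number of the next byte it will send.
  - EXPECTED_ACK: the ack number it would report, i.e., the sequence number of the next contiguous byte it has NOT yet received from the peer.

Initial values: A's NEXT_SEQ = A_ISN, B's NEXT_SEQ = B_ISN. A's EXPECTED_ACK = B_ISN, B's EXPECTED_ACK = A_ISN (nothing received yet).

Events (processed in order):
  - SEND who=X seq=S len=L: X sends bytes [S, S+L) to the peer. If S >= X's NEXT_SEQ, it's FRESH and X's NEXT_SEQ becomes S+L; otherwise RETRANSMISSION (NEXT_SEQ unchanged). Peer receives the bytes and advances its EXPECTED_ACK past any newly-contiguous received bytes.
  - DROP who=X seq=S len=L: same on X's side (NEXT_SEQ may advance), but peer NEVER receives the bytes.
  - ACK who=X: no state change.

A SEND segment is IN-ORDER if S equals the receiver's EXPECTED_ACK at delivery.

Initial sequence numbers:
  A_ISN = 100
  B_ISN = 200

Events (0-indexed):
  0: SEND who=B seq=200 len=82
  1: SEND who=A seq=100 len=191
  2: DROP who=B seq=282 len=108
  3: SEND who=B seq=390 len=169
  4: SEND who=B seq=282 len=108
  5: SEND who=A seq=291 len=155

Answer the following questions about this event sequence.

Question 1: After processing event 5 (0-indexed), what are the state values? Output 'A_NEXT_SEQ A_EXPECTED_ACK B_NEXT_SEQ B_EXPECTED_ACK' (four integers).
After event 0: A_seq=100 A_ack=282 B_seq=282 B_ack=100
After event 1: A_seq=291 A_ack=282 B_seq=282 B_ack=291
After event 2: A_seq=291 A_ack=282 B_seq=390 B_ack=291
After event 3: A_seq=291 A_ack=282 B_seq=559 B_ack=291
After event 4: A_seq=291 A_ack=559 B_seq=559 B_ack=291
After event 5: A_seq=446 A_ack=559 B_seq=559 B_ack=446

446 559 559 446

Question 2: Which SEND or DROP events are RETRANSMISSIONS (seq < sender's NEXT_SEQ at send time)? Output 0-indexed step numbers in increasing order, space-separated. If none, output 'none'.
Answer: 4

Derivation:
Step 0: SEND seq=200 -> fresh
Step 1: SEND seq=100 -> fresh
Step 2: DROP seq=282 -> fresh
Step 3: SEND seq=390 -> fresh
Step 4: SEND seq=282 -> retransmit
Step 5: SEND seq=291 -> fresh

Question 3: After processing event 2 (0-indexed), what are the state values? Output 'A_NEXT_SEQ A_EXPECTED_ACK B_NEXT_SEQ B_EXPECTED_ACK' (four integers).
After event 0: A_seq=100 A_ack=282 B_seq=282 B_ack=100
After event 1: A_seq=291 A_ack=282 B_seq=282 B_ack=291
After event 2: A_seq=291 A_ack=282 B_seq=390 B_ack=291

291 282 390 291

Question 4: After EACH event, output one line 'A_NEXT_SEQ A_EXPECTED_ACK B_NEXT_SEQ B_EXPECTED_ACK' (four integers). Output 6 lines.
100 282 282 100
291 282 282 291
291 282 390 291
291 282 559 291
291 559 559 291
446 559 559 446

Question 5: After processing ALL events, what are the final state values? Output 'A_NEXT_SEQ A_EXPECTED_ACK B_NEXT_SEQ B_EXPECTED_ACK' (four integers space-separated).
After event 0: A_seq=100 A_ack=282 B_seq=282 B_ack=100
After event 1: A_seq=291 A_ack=282 B_seq=282 B_ack=291
After event 2: A_seq=291 A_ack=282 B_seq=390 B_ack=291
After event 3: A_seq=291 A_ack=282 B_seq=559 B_ack=291
After event 4: A_seq=291 A_ack=559 B_seq=559 B_ack=291
After event 5: A_seq=446 A_ack=559 B_seq=559 B_ack=446

Answer: 446 559 559 446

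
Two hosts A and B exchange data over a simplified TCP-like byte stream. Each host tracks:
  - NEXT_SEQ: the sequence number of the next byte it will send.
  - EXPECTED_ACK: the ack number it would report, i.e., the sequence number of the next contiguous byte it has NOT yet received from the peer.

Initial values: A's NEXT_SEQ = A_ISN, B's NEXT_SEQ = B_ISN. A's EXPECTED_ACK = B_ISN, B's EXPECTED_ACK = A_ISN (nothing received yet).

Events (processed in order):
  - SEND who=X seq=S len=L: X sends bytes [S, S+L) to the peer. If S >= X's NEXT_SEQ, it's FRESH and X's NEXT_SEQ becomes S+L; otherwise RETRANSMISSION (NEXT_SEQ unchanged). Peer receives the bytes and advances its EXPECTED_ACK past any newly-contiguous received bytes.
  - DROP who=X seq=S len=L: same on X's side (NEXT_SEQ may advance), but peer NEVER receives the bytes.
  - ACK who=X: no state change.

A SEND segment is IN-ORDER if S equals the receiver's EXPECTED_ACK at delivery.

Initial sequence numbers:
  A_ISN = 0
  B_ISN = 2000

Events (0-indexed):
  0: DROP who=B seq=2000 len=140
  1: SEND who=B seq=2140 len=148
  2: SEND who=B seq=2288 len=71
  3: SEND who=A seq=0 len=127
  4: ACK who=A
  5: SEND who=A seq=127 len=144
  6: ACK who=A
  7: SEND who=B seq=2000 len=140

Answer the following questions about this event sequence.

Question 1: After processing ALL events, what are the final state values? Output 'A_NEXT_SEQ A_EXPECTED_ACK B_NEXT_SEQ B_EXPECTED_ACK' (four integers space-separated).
After event 0: A_seq=0 A_ack=2000 B_seq=2140 B_ack=0
After event 1: A_seq=0 A_ack=2000 B_seq=2288 B_ack=0
After event 2: A_seq=0 A_ack=2000 B_seq=2359 B_ack=0
After event 3: A_seq=127 A_ack=2000 B_seq=2359 B_ack=127
After event 4: A_seq=127 A_ack=2000 B_seq=2359 B_ack=127
After event 5: A_seq=271 A_ack=2000 B_seq=2359 B_ack=271
After event 6: A_seq=271 A_ack=2000 B_seq=2359 B_ack=271
After event 7: A_seq=271 A_ack=2359 B_seq=2359 B_ack=271

Answer: 271 2359 2359 271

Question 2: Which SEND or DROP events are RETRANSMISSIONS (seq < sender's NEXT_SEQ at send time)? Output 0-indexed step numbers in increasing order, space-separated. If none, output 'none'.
Step 0: DROP seq=2000 -> fresh
Step 1: SEND seq=2140 -> fresh
Step 2: SEND seq=2288 -> fresh
Step 3: SEND seq=0 -> fresh
Step 5: SEND seq=127 -> fresh
Step 7: SEND seq=2000 -> retransmit

Answer: 7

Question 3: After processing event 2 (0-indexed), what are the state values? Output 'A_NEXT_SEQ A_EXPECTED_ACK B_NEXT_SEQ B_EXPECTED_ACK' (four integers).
After event 0: A_seq=0 A_ack=2000 B_seq=2140 B_ack=0
After event 1: A_seq=0 A_ack=2000 B_seq=2288 B_ack=0
After event 2: A_seq=0 A_ack=2000 B_seq=2359 B_ack=0

0 2000 2359 0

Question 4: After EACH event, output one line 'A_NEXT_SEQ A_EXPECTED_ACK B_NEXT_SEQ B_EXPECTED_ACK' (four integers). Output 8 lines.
0 2000 2140 0
0 2000 2288 0
0 2000 2359 0
127 2000 2359 127
127 2000 2359 127
271 2000 2359 271
271 2000 2359 271
271 2359 2359 271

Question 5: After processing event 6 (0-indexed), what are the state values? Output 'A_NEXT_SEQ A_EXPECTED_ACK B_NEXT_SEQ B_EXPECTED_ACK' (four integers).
After event 0: A_seq=0 A_ack=2000 B_seq=2140 B_ack=0
After event 1: A_seq=0 A_ack=2000 B_seq=2288 B_ack=0
After event 2: A_seq=0 A_ack=2000 B_seq=2359 B_ack=0
After event 3: A_seq=127 A_ack=2000 B_seq=2359 B_ack=127
After event 4: A_seq=127 A_ack=2000 B_seq=2359 B_ack=127
After event 5: A_seq=271 A_ack=2000 B_seq=2359 B_ack=271
After event 6: A_seq=271 A_ack=2000 B_seq=2359 B_ack=271

271 2000 2359 271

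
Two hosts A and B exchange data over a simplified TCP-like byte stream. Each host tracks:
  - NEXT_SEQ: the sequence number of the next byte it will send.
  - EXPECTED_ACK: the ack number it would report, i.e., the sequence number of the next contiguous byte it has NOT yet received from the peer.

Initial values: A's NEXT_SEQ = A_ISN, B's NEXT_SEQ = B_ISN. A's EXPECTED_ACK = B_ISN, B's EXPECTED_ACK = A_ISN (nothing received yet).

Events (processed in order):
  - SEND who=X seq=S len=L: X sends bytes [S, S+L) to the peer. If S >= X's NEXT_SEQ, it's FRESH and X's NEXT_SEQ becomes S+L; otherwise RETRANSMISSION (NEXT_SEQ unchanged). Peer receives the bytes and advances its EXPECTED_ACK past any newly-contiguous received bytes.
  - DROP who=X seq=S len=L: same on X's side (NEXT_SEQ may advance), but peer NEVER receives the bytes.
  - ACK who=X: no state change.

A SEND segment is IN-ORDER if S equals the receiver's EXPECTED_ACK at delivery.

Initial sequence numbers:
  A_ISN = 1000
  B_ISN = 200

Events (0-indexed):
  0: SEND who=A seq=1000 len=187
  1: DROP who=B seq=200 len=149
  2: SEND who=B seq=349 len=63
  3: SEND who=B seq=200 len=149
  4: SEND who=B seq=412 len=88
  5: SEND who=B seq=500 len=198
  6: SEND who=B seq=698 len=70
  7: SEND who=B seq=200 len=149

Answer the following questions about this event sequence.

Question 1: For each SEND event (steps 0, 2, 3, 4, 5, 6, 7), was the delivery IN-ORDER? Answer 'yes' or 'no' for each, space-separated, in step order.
Step 0: SEND seq=1000 -> in-order
Step 2: SEND seq=349 -> out-of-order
Step 3: SEND seq=200 -> in-order
Step 4: SEND seq=412 -> in-order
Step 5: SEND seq=500 -> in-order
Step 6: SEND seq=698 -> in-order
Step 7: SEND seq=200 -> out-of-order

Answer: yes no yes yes yes yes no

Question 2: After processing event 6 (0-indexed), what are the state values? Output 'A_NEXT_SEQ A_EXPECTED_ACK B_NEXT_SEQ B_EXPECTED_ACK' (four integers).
After event 0: A_seq=1187 A_ack=200 B_seq=200 B_ack=1187
After event 1: A_seq=1187 A_ack=200 B_seq=349 B_ack=1187
After event 2: A_seq=1187 A_ack=200 B_seq=412 B_ack=1187
After event 3: A_seq=1187 A_ack=412 B_seq=412 B_ack=1187
After event 4: A_seq=1187 A_ack=500 B_seq=500 B_ack=1187
After event 5: A_seq=1187 A_ack=698 B_seq=698 B_ack=1187
After event 6: A_seq=1187 A_ack=768 B_seq=768 B_ack=1187

1187 768 768 1187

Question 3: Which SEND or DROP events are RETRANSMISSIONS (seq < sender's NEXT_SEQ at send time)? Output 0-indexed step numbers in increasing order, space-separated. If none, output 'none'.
Step 0: SEND seq=1000 -> fresh
Step 1: DROP seq=200 -> fresh
Step 2: SEND seq=349 -> fresh
Step 3: SEND seq=200 -> retransmit
Step 4: SEND seq=412 -> fresh
Step 5: SEND seq=500 -> fresh
Step 6: SEND seq=698 -> fresh
Step 7: SEND seq=200 -> retransmit

Answer: 3 7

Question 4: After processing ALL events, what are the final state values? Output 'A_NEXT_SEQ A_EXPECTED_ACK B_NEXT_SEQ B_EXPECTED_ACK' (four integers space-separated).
Answer: 1187 768 768 1187

Derivation:
After event 0: A_seq=1187 A_ack=200 B_seq=200 B_ack=1187
After event 1: A_seq=1187 A_ack=200 B_seq=349 B_ack=1187
After event 2: A_seq=1187 A_ack=200 B_seq=412 B_ack=1187
After event 3: A_seq=1187 A_ack=412 B_seq=412 B_ack=1187
After event 4: A_seq=1187 A_ack=500 B_seq=500 B_ack=1187
After event 5: A_seq=1187 A_ack=698 B_seq=698 B_ack=1187
After event 6: A_seq=1187 A_ack=768 B_seq=768 B_ack=1187
After event 7: A_seq=1187 A_ack=768 B_seq=768 B_ack=1187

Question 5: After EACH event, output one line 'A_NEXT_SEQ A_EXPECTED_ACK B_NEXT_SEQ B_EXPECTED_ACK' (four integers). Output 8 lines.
1187 200 200 1187
1187 200 349 1187
1187 200 412 1187
1187 412 412 1187
1187 500 500 1187
1187 698 698 1187
1187 768 768 1187
1187 768 768 1187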